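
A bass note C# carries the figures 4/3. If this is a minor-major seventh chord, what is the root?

F#

The figures 4/3 mean the fifth of the chord is in the bass. If C# is the fifth of a minor-major seventh chord, the root is F# (chord tones F#–A–C#–E#).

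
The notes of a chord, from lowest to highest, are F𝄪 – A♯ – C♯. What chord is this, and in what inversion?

Reducing to letter names: F##, A#, C#. These stack in thirds as F##–A#–C# — an F## diminished triad.
F## is the root of F## diminished; root in the bass means root position (figured bass 5/3).

F## diminished, root position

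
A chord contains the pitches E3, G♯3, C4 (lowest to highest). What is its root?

C

E, G#, C are the tones of a C augmented triad (C–E–G#), making C the root.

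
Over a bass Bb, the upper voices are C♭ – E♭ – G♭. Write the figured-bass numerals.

The notes Bb, Cb, Eb, Gb stack in thirds as Cb–Eb–Gb–Bb — a Cb major seventh chord. The bass Bb is the seventh, so this is third inversion: figured 4/2.

4/2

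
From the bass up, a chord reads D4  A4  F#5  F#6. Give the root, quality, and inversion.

D major, root position

The distinct note names are D, A, F#. Stacked in thirds they read D–F#–A, which is a major triad on D.
D is the root of D major; root in the bass means root position (figured bass 5/3).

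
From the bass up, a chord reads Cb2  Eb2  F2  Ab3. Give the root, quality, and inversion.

The distinct note names are Cb, Eb, F, Ab. Stacked in thirds they read F–Ab–Cb–Eb, which is a half-diminished seventh chord on F.
With the fifth (Cb) in the bass, the chord is in second inversion (figured bass 4/3).

F half-diminished seventh, second inversion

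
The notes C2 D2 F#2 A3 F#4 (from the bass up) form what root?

Reordering C, D, F#, A into stacked thirds gives D–F#–A–C; the bottom of that stack, D, is the root.

D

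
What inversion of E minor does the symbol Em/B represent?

Em/B means E minor with B in the bass. B is the fifth of E minor (E–G–B), so this is second inversion.

second inversion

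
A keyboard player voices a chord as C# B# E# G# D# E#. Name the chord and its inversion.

C# major ninth, root position

The distinct note names are C#, B#, E#, G#, D#. Stacked in thirds they read C#–E#–G#–B#–D#, which is a major ninth chord on C#.
With the root (C#) in the bass, the chord is in root position.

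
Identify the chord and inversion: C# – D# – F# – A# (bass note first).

The pitch classes C#, D#, F#, A# arrange in thirds as D#–F#–A#–C#: a D# minor seventh chord.
C# is the seventh of D# minor seventh; seventh in the bass means third inversion (figured bass 4/2).

D# minor seventh, third inversion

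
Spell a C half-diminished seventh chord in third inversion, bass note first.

Bb, C, Eb, Gb

C half-diminished seventh is C–Eb–Gb–Bb. Third inversion puts the seventh (Bb) in the bass, with the remaining tones above: Bb, C, Eb, Gb.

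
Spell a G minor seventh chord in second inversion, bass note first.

D, F, G, Bb

Spelling G minor seventh: G–Bb–D–F. In second inversion the fifth is bass, giving D, F, G, Bb from the bottom.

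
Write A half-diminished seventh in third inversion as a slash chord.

Third inversion of A half-diminished seventh has the seventh (G) in the bass. As a slash chord: Aø7/G.

Aø7/G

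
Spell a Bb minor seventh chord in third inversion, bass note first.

Ab, Bb, Db, F

The chord tones are Bb–Db–F–Ab. With the seventh (Ab) lowest for third inversion: Ab, Bb, Db, F.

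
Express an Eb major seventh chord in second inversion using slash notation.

Second inversion of Eb major seventh has the fifth (Bb) in the bass. As a slash chord: Ebmaj7/Bb.

Ebmaj7/Bb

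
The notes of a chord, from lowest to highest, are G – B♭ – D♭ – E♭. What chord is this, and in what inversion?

Eb dominant seventh, first inversion

Reducing to letter names: G, Bb, Db, Eb. These stack in thirds as Eb–G–Bb–Db — an Eb dominant seventh chord.
The lowest note is G, the third of the chord, so this is first inversion (figured bass 6/5).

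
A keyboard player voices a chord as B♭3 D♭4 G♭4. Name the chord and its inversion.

The distinct note names are Bb, Db, Gb. Stacked in thirds they read Gb–Bb–Db, which is a major triad on Gb.
The lowest note is Bb, the third of the chord, so this is first inversion (figured bass 6).

Gb major, first inversion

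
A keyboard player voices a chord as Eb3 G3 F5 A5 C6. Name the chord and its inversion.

Reducing to letter names: Eb, G, F, A, C. These stack in thirds as F–A–C–Eb–G — an F dominant ninth chord.
With the seventh (Eb) in the bass, the chord is in third inversion.

F dominant ninth, third inversion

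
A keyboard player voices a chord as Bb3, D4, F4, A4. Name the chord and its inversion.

Bb major seventh, root position

The pitch classes Bb, D, F, A arrange in thirds as Bb–D–F–A: a Bb major seventh chord.
Bb is the root of Bb major seventh; root in the bass means root position (figured bass 7).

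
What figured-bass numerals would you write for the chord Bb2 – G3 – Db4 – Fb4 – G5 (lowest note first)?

6/5

The notes Bb, G, Db, Fb stack in thirds as G–Bb–Db–Fb — a G diminished seventh chord. The bass Bb is the third, so this is first inversion: figured 6/5.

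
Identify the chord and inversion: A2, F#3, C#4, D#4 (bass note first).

The pitch classes A, F#, C#, D# arrange in thirds as D#–F#–A–C#: a D# half-diminished seventh chord.
The lowest note is A, the fifth of the chord, so this is second inversion (figured bass 4/3).

D# half-diminished seventh, second inversion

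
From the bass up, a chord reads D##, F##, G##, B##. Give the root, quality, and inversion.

G## dominant seventh, second inversion

The pitch classes D##, F##, G##, B## arrange in thirds as G##–B##–D##–F##: a G## dominant seventh chord.
With the fifth (D##) in the bass, the chord is in second inversion (figured bass 4/3).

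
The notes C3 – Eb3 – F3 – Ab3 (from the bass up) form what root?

The distinct letter names are C, Eb, F, Ab. Arranged as a stack of thirds they read F–Ab–C–Eb, so F is the root (an F minor seventh chord).

F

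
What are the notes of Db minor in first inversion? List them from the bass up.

Spelling Db minor: Db–Fb–Ab. In first inversion the third is bass, giving Fb, Ab, Db from the bottom.

Fb, Ab, Db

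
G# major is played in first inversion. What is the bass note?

B#

In first inversion the third is lowest. For G# major (G#–B#–D#) that is B#.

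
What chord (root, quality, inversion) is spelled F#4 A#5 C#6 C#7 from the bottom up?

The distinct note names are F#, A#, C#. Stacked in thirds they read F#–A#–C#, which is a major triad on F#.
The lowest note is F#, the root of the chord, so this is root position (figured bass 5/3).

F# major, root position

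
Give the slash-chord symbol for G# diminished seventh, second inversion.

G#dim7/D

Second inversion of G# diminished seventh has the fifth (D) in the bass. As a slash chord: G#dim7/D.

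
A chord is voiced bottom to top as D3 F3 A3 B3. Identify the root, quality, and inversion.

Reducing to letter names: D, F, A, B. These stack in thirds as B–D–F–A — a B half-diminished seventh chord.
The lowest note is D, the third of the chord, so this is first inversion (figured bass 6/5).

B half-diminished seventh, first inversion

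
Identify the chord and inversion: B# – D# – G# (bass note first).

G# major, first inversion

The distinct note names are B#, D#, G#. Stacked in thirds they read G#–B#–D#, which is a major triad on G#.
B# is the third of G# major; third in the bass means first inversion (figured bass 6).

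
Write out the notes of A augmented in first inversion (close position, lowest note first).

Spelling A augmented: A–C#–E#. In first inversion the third is bass, giving C#, E#, A from the bottom.

C#, E#, A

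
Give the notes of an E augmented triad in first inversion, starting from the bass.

G#, B#, E

The chord tones are E–G#–B#. With the third (G#) lowest for first inversion: G#, B#, E.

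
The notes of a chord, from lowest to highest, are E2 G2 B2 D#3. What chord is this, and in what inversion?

The pitch classes E, G, B, D# arrange in thirds as E–G–B–D#: an E minor-major seventh chord.
The lowest note is E, the root of the chord, so this is root position (figured bass 7).

E minor-major seventh, root position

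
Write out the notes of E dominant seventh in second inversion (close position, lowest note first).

E dominant seventh is E–G#–B–D. Second inversion puts the fifth (B) in the bass, with the remaining tones above: B, D, E, G#.

B, D, E, G#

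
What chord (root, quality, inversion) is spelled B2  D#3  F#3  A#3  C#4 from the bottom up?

The distinct note names are B, D#, F#, A#, C#. Stacked in thirds they read B–D#–F#–A#–C#, which is a major ninth chord on B.
B is the root of B major ninth; root in the bass means root position.

B major ninth, root position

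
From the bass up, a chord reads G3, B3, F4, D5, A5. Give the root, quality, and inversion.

The pitch classes G, B, F, D, A arrange in thirds as G–B–D–F–A: a G dominant ninth chord.
With the root (G) in the bass, the chord is in root position.

G dominant ninth, root position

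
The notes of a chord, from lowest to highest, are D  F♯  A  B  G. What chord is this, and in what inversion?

G major ninth, second inversion

Reducing to letter names: D, F#, A, B, G. These stack in thirds as G–B–D–F#–A — a G major ninth chord.
The lowest note is D, the fifth of the chord, so this is second inversion.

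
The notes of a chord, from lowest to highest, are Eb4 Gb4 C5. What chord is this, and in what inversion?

Reducing to letter names: Eb, Gb, C. These stack in thirds as C–Eb–Gb — a C diminished triad.
The lowest note is Eb, the third of the chord, so this is first inversion (figured bass 6).

C diminished, first inversion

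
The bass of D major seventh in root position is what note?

The root of D major seventh (D–F#–A–C#) is D; that is the bass in root position.

D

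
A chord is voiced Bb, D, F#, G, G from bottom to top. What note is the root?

The distinct letter names are Bb, D, F#, G. Arranged as a stack of thirds they read G–Bb–D–F#, so G is the root (a G minor-major seventh chord).

G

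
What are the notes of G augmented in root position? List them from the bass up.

G, B, D#

G augmented is G–B–D#. Root position puts the root (G) in the bass, with the remaining tones above: G, B, D#.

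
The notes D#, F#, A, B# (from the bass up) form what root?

D#, F#, A, B# are the tones of a B# diminished seventh chord (B#–D#–F#–A), making B# the root.

B#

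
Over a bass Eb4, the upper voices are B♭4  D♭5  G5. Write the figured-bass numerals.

The notes Eb, Bb, Db, G stack in thirds as Eb–G–Bb–Db — an Eb dominant seventh chord. The bass Eb is the root, so this is root position: figured 7.

7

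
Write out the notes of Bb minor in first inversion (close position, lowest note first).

Bb minor is Bb–Db–F. First inversion puts the third (Db) in the bass, with the remaining tones above: Db, F, Bb.

Db, F, Bb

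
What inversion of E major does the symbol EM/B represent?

EM/B means E major with B in the bass. B is the fifth of E major (E–G#–B), so this is second inversion.

second inversion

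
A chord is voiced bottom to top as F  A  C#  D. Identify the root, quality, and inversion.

D minor-major seventh, first inversion

The distinct note names are F, A, C#, D. Stacked in thirds they read D–F–A–C#, which is a minor-major seventh chord on D.
F is the third of D minor-major seventh; third in the bass means first inversion (figured bass 6/5).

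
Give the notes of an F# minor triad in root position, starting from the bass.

The chord tones are F#–A–C#. With the root (F#) lowest for root position: F#, A, C#.

F#, A, C#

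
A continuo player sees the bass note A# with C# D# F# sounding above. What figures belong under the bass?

4/3

The notes A#, C#, D#, F# stack in thirds as D#–F#–A#–C# — a D# minor seventh chord. The bass A# is the fifth, so this is second inversion: figured 4/3.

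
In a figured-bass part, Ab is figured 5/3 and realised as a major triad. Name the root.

The figures 5/3 mean the root of the chord is in the bass. If Ab is the root of a major triad, the root is Ab (chord tones Ab–C–Eb).

Ab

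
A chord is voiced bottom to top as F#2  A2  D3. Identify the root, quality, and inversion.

D major, first inversion

The distinct note names are F#, A, D. Stacked in thirds they read D–F#–A, which is a major triad on D.
With the third (F#) in the bass, the chord is in first inversion (figured bass 6).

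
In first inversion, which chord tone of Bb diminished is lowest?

Bb diminished is Bb–Db–Fb. First inversion places the third in the bass: Db.

Db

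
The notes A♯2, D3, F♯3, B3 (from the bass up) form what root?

B

Reordering A#, D, F#, B into stacked thirds gives B–D–F#–A#; the bottom of that stack, B, is the root.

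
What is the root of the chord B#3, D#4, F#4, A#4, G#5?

The distinct letter names are B#, D#, F#, A#, G#. Arranged as a stack of thirds they read G#–B#–D#–F#–A#, so G# is the root (a G# dominant ninth chord).

G#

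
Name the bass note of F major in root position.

F

The root of F major (F–A–C) is F; that is the bass in root position.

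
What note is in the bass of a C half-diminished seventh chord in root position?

C half-diminished seventh is C–Eb–Gb–Bb. Root position places the root in the bass: C.

C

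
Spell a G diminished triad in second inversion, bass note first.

Db, G, Bb

Spelling G diminished: G–Bb–Db. In second inversion the fifth is bass, giving Db, G, Bb from the bottom.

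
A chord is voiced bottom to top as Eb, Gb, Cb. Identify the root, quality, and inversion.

The distinct note names are Eb, Gb, Cb. Stacked in thirds they read Cb–Eb–Gb, which is a major triad on Cb.
With the third (Eb) in the bass, the chord is in first inversion (figured bass 6).

Cb major, first inversion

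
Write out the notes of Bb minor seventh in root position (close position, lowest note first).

Bb, Db, F, Ab

The chord tones are Bb–Db–F–Ab. With the root (Bb) lowest for root position: Bb, Db, F, Ab.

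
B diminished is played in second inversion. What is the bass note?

F

In second inversion the fifth is lowest. For B diminished (B–D–F) that is F.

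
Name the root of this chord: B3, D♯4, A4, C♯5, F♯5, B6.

B, D#, A, C#, F# are the tones of a B dominant ninth chord (B–D#–F#–A–C#), making B the root.

B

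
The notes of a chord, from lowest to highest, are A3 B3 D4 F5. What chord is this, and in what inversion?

B half-diminished seventh, third inversion

Reducing to letter names: A, B, D, F. These stack in thirds as B–D–F–A — a B half-diminished seventh chord.
With the seventh (A) in the bass, the chord is in third inversion (figured bass 4/2).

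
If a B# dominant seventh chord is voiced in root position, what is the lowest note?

B#

B# dominant seventh is B#–D##–F##–A#. Root position places the root in the bass: B#.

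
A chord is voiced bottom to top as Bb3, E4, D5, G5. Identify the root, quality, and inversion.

Reducing to letter names: Bb, E, D, G. These stack in thirds as E–G–Bb–D — an E half-diminished seventh chord.
The lowest note is Bb, the fifth of the chord, so this is second inversion (figured bass 4/3).

E half-diminished seventh, second inversion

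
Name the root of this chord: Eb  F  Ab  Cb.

F

Eb, F, Ab, Cb are the tones of an F half-diminished seventh chord (F–Ab–Cb–Eb), making F the root.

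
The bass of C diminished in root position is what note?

C

C diminished is C–Eb–Gb. Root position places the root in the bass: C.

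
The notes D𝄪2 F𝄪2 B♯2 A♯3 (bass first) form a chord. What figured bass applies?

The notes D##, F##, B#, A# stack in thirds as B#–D##–F##–A# — a B# dominant seventh chord. The bass D## is the third, so this is first inversion: figured 6/5.

6/5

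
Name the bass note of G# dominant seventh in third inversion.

F#

G# dominant seventh is G#–B#–D#–F#. Third inversion places the seventh in the bass: F#.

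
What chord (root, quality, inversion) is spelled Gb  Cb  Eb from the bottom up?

The distinct note names are Gb, Cb, Eb. Stacked in thirds they read Cb–Eb–Gb, which is a major triad on Cb.
Gb is the fifth of Cb major; fifth in the bass means second inversion (figured bass 6/4).

Cb major, second inversion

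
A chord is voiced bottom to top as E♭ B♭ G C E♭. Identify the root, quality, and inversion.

The pitch classes Eb, Bb, G, C arrange in thirds as C–Eb–G–Bb: a C minor seventh chord.
With the third (Eb) in the bass, the chord is in first inversion (figured bass 6/5).

C minor seventh, first inversion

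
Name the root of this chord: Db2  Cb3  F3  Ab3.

The distinct letter names are Db, Cb, F, Ab. Arranged as a stack of thirds they read Db–F–Ab–Cb, so Db is the root (a Db dominant seventh chord).

Db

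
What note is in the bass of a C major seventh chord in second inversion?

In second inversion the fifth is lowest. For C major seventh (C–E–G–B) that is G.

G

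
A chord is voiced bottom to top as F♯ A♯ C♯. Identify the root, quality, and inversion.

F# major, root position

The pitch classes F#, A#, C# arrange in thirds as F#–A#–C#: an F# major triad.
With the root (F#) in the bass, the chord is in root position (figured bass 5/3).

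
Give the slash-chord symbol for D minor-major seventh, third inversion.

Dm(maj7)/C#

Third inversion of D minor-major seventh has the seventh (C#) in the bass. As a slash chord: Dm(maj7)/C#.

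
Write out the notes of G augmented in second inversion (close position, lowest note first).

Spelling G augmented: G–B–D#. In second inversion the fifth is bass, giving D#, G, B from the bottom.

D#, G, B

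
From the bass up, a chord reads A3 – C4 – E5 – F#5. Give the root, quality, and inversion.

F# half-diminished seventh, first inversion

Reducing to letter names: A, C, E, F#. These stack in thirds as F#–A–C–E — an F# half-diminished seventh chord.
With the third (A) in the bass, the chord is in first inversion (figured bass 6/5).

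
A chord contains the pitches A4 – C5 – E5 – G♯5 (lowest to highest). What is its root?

A

Reordering A, C, E, G# into stacked thirds gives A–C–E–G#; the bottom of that stack, A, is the root.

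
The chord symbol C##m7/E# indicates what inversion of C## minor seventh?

C##m7/E# means C## minor seventh with E# in the bass. E# is the third of C## minor seventh (C##–E#–G##–B#), so this is first inversion.

first inversion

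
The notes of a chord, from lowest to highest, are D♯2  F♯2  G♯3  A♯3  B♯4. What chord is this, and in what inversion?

G# dominant ninth, second inversion

The distinct note names are D#, F#, G#, A#, B#. Stacked in thirds they read G#–B#–D#–F#–A#, which is a dominant ninth chord on G#.
D# is the fifth of G# dominant ninth; fifth in the bass means second inversion.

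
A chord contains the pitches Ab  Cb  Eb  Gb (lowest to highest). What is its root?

Ab

Reordering Ab, Cb, Eb, Gb into stacked thirds gives Ab–Cb–Eb–Gb; the bottom of that stack, Ab, is the root.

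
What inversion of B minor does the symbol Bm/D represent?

Bm/D means B minor with D in the bass. D is the third of B minor (B–D–F#), so this is first inversion.

first inversion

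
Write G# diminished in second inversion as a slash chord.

G#dim/D

Second inversion of G# diminished has the fifth (D) in the bass. As a slash chord: G#dim/D.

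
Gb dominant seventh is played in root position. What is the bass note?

The root of Gb dominant seventh (Gb–Bb–Db–Fb) is Gb; that is the bass in root position.

Gb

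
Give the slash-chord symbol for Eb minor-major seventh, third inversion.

Ebm(maj7)/D

Third inversion of Eb minor-major seventh has the seventh (D) in the bass. As a slash chord: Ebm(maj7)/D.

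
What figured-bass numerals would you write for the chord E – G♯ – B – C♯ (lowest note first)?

6/5

The notes E, G#, B, C# stack in thirds as C#–E–G#–B — a C# minor seventh chord. The bass E is the third, so this is first inversion: figured 6/5.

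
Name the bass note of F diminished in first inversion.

Ab

F diminished is F–Ab–Cb. First inversion places the third in the bass: Ab.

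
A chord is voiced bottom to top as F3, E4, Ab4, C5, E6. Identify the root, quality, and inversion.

F minor-major seventh, root position

The pitch classes F, E, Ab, C arrange in thirds as F–Ab–C–E: an F minor-major seventh chord.
F is the root of F minor-major seventh; root in the bass means root position (figured bass 7).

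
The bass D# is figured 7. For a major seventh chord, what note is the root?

D#

The figures 7 mean the root of the chord is in the bass. If D# is the root of a major seventh chord, the root is D# (chord tones D#–F##–A#–C##).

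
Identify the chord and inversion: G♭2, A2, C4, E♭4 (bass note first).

The pitch classes Gb, A, C, Eb arrange in thirds as A–C–Eb–Gb: an A diminished seventh chord.
The lowest note is Gb, the seventh of the chord, so this is third inversion (figured bass 4/2).

A diminished seventh, third inversion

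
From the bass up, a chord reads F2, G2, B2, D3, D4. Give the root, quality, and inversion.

G dominant seventh, third inversion

Reducing to letter names: F, G, B, D. These stack in thirds as G–B–D–F — a G dominant seventh chord.
F is the seventh of G dominant seventh; seventh in the bass means third inversion (figured bass 4/2).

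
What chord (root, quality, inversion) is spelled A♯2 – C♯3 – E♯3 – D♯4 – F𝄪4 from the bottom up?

Reducing to letter names: A#, C#, E#, D#, F##. These stack in thirds as D#–F##–A#–C#–E# — a D# dominant ninth chord.
The lowest note is A#, the fifth of the chord, so this is second inversion.

D# dominant ninth, second inversion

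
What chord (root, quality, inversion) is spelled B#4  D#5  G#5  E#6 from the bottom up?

The pitch classes B#, D#, G#, E# arrange in thirds as E#–G#–B#–D#: an E# minor seventh chord.
B# is the fifth of E# minor seventh; fifth in the bass means second inversion (figured bass 4/3).

E# minor seventh, second inversion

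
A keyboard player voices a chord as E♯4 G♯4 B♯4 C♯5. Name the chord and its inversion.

The distinct note names are E#, G#, B#, C#. Stacked in thirds they read C#–E#–G#–B#, which is a major seventh chord on C#.
With the third (E#) in the bass, the chord is in first inversion (figured bass 6/5).

C# major seventh, first inversion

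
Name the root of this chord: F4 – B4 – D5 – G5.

G

F, B, D, G are the tones of a G dominant seventh chord (G–B–D–F), making G the root.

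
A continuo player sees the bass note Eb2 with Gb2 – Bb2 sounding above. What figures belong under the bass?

5/3

The notes Eb, Gb, Bb stack in thirds as Eb–Gb–Bb — an Eb minor triad. The bass Eb is the root, so this is root position: figured 5/3.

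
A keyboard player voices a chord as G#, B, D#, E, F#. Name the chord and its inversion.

E major ninth, first inversion

The pitch classes G#, B, D#, E, F# arrange in thirds as E–G#–B–D#–F#: an E major ninth chord.
G# is the third of E major ninth; third in the bass means first inversion.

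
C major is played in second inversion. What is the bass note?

In second inversion the fifth is lowest. For C major (C–E–G) that is G.

G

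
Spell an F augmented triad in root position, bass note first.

F, A, C#

Spelling F augmented: F–A–C#. In root position the root is bass, giving F, A, C# from the bottom.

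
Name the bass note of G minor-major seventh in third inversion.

F#

The seventh of G minor-major seventh (G–Bb–D–F#) is F#; that is the bass in third inversion.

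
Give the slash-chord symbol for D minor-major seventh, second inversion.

Second inversion of D minor-major seventh has the fifth (A) in the bass. As a slash chord: Dm(maj7)/A.

Dm(maj7)/A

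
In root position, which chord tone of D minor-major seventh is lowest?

D

In root position the root is lowest. For D minor-major seventh (D–F–A–C#) that is D.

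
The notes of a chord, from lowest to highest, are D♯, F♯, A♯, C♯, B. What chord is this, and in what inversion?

The distinct note names are D#, F#, A#, C#, B. Stacked in thirds they read B–D#–F#–A#–C#, which is a major ninth chord on B.
With the third (D#) in the bass, the chord is in first inversion.

B major ninth, first inversion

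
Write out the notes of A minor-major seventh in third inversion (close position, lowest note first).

Spelling A minor-major seventh: A–C–E–G#. In third inversion the seventh is bass, giving G#, A, C, E from the bottom.

G#, A, C, E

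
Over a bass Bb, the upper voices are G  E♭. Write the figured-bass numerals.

6/4

The notes Bb, G, Eb stack in thirds as Eb–G–Bb — an Eb major triad. The bass Bb is the fifth, so this is second inversion: figured 6/4.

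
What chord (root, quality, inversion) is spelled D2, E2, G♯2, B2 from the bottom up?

E dominant seventh, third inversion

Reducing to letter names: D, E, G#, B. These stack in thirds as E–G#–B–D — an E dominant seventh chord.
D is the seventh of E dominant seventh; seventh in the bass means third inversion (figured bass 4/2).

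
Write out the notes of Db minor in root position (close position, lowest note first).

The chord tones are Db–Fb–Ab. With the root (Db) lowest for root position: Db, Fb, Ab.

Db, Fb, Ab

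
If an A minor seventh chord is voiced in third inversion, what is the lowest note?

G

In third inversion the seventh is lowest. For A minor seventh (A–C–E–G) that is G.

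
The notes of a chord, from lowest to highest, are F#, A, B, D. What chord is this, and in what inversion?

B minor seventh, second inversion

Reducing to letter names: F#, A, B, D. These stack in thirds as B–D–F#–A — a B minor seventh chord.
With the fifth (F#) in the bass, the chord is in second inversion (figured bass 4/3).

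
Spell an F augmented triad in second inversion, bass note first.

C#, F, A

F augmented is F–A–C#. Second inversion puts the fifth (C#) in the bass, with the remaining tones above: C#, F, A.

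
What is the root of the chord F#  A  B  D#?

F#, A, B, D# are the tones of a B dominant seventh chord (B–D#–F#–A), making B the root.

B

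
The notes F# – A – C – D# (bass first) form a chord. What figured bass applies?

6/5

The notes F#, A, C, D# stack in thirds as D#–F#–A–C — a D# diminished seventh chord. The bass F# is the third, so this is first inversion: figured 6/5.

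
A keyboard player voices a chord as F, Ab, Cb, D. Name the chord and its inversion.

D diminished seventh, first inversion

The pitch classes F, Ab, Cb, D arrange in thirds as D–F–Ab–Cb: a D diminished seventh chord.
F is the third of D diminished seventh; third in the bass means first inversion (figured bass 6/5).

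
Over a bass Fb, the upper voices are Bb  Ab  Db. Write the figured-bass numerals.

4/3

The notes Fb, Bb, Ab, Db stack in thirds as Bb–Db–Fb–Ab — a Bb half-diminished seventh chord. The bass Fb is the fifth, so this is second inversion: figured 4/3.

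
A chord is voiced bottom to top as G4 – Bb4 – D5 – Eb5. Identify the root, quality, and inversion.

Eb major seventh, first inversion

Reducing to letter names: G, Bb, D, Eb. These stack in thirds as Eb–G–Bb–D — an Eb major seventh chord.
The lowest note is G, the third of the chord, so this is first inversion (figured bass 6/5).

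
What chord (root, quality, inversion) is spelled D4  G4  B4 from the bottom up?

Reducing to letter names: D, G, B. These stack in thirds as G–B–D — a G major triad.
D is the fifth of G major; fifth in the bass means second inversion (figured bass 6/4).

G major, second inversion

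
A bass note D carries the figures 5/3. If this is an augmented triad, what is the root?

The figures 5/3 mean the root of the chord is in the bass. If D is the root of an augmented triad, the root is D (chord tones D–F#–A#).

D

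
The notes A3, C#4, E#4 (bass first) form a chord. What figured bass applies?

5/3

The notes A, C#, E# stack in thirds as A–C#–E# — an A augmented triad. The bass A is the root, so this is root position: figured 5/3.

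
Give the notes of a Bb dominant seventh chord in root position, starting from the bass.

Bb, D, F, Ab

Spelling Bb dominant seventh: Bb–D–F–Ab. In root position the root is bass, giving Bb, D, F, Ab from the bottom.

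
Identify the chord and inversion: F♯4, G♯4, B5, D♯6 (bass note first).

The distinct note names are F#, G#, B, D#. Stacked in thirds they read G#–B–D#–F#, which is a minor seventh chord on G#.
F# is the seventh of G# minor seventh; seventh in the bass means third inversion (figured bass 4/2).

G# minor seventh, third inversion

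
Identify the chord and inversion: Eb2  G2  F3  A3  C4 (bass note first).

Reducing to letter names: Eb, G, F, A, C. These stack in thirds as F–A–C–Eb–G — an F dominant ninth chord.
The lowest note is Eb, the seventh of the chord, so this is third inversion.

F dominant ninth, third inversion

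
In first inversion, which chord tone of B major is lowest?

D#

The third of B major (B–D#–F#) is D#; that is the bass in first inversion.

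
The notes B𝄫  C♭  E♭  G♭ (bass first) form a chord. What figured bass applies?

4/2

The notes Bbb, Cb, Eb, Gb stack in thirds as Cb–Eb–Gb–Bbb — a Cb dominant seventh chord. The bass Bbb is the seventh, so this is third inversion: figured 4/2.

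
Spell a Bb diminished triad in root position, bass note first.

Bb, Db, Fb

Bb diminished is Bb–Db–Fb. Root position puts the root (Bb) in the bass, with the remaining tones above: Bb, Db, Fb.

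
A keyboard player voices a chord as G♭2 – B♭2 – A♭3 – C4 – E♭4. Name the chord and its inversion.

Ab dominant ninth, third inversion

The distinct note names are Gb, Bb, Ab, C, Eb. Stacked in thirds they read Ab–C–Eb–Gb–Bb, which is a dominant ninth chord on Ab.
Gb is the seventh of Ab dominant ninth; seventh in the bass means third inversion.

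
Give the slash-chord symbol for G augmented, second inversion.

Second inversion of G augmented has the fifth (D#) in the bass. As a slash chord: Gaug/D#.

Gaug/D#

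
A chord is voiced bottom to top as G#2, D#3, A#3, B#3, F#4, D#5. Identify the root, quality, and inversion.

Reducing to letter names: G#, D#, A#, B#, F#. These stack in thirds as G#–B#–D#–F#–A# — a G# dominant ninth chord.
G# is the root of G# dominant ninth; root in the bass means root position.

G# dominant ninth, root position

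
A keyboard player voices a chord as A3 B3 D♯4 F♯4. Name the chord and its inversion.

The distinct note names are A, B, D#, F#. Stacked in thirds they read B–D#–F#–A, which is a dominant seventh chord on B.
With the seventh (A) in the bass, the chord is in third inversion (figured bass 4/2).

B dominant seventh, third inversion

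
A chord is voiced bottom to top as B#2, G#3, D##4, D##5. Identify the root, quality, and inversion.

G# augmented, first inversion

Reducing to letter names: B#, G#, D##. These stack in thirds as G#–B#–D## — a G# augmented triad.
B# is the third of G# augmented; third in the bass means first inversion (figured bass 6).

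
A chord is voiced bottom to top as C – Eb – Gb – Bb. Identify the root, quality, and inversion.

C half-diminished seventh, root position

The distinct note names are C, Eb, Gb, Bb. Stacked in thirds they read C–Eb–Gb–Bb, which is a half-diminished seventh chord on C.
C is the root of C half-diminished seventh; root in the bass means root position (figured bass 7).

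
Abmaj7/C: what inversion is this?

first inversion

Abmaj7/C means Ab major seventh with C in the bass. C is the third of Ab major seventh (Ab–C–Eb–G), so this is first inversion.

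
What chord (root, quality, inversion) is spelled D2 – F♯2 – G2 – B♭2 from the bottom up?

The distinct note names are D, F#, G, Bb. Stacked in thirds they read G–Bb–D–F#, which is a minor-major seventh chord on G.
With the fifth (D) in the bass, the chord is in second inversion (figured bass 4/3).

G minor-major seventh, second inversion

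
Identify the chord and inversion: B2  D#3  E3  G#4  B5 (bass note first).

The pitch classes B, D#, E, G# arrange in thirds as E–G#–B–D#: an E major seventh chord.
B is the fifth of E major seventh; fifth in the bass means second inversion (figured bass 4/3).

E major seventh, second inversion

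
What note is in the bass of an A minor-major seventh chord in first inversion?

C

A minor-major seventh is A–C–E–G#. First inversion places the third in the bass: C.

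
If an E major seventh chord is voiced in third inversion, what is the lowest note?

The seventh of E major seventh (E–G#–B–D#) is D#; that is the bass in third inversion.

D#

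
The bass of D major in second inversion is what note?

A

In second inversion the fifth is lowest. For D major (D–F#–A) that is A.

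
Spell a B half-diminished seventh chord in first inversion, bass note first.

B half-diminished seventh is B–D–F–A. First inversion puts the third (D) in the bass, with the remaining tones above: D, F, A, B.

D, F, A, B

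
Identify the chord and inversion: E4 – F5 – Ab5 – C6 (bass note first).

The distinct note names are E, F, Ab, C. Stacked in thirds they read F–Ab–C–E, which is a minor-major seventh chord on F.
With the seventh (E) in the bass, the chord is in third inversion (figured bass 4/2).

F minor-major seventh, third inversion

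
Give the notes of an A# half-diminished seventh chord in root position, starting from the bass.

A#, C#, E, G#

The chord tones are A#–C#–E–G#. With the root (A#) lowest for root position: A#, C#, E, G#.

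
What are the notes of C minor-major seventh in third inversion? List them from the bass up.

C minor-major seventh is C–Eb–G–B. Third inversion puts the seventh (B) in the bass, with the remaining tones above: B, C, Eb, G.

B, C, Eb, G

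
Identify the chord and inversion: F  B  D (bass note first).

The distinct note names are F, B, D. Stacked in thirds they read B–D–F, which is a diminished triad on B.
The lowest note is F, the fifth of the chord, so this is second inversion (figured bass 6/4).

B diminished, second inversion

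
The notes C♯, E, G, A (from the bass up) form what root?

C#, E, G, A are the tones of an A dominant seventh chord (A–C#–E–G), making A the root.

A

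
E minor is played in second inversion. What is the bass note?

In second inversion the fifth is lowest. For E minor (E–G–B) that is B.

B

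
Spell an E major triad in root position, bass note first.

E, G#, B

Spelling E major: E–G#–B. In root position the root is bass, giving E, G#, B from the bottom.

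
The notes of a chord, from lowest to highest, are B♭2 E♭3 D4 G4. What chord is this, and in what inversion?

The distinct note names are Bb, Eb, D, G. Stacked in thirds they read Eb–G–Bb–D, which is a major seventh chord on Eb.
The lowest note is Bb, the fifth of the chord, so this is second inversion (figured bass 4/3).

Eb major seventh, second inversion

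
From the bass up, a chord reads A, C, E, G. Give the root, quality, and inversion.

A minor seventh, root position

The pitch classes A, C, E, G arrange in thirds as A–C–E–G: an A minor seventh chord.
The lowest note is A, the root of the chord, so this is root position (figured bass 7).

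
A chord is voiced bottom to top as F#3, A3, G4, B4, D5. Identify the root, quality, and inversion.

G major ninth, third inversion

The distinct note names are F#, A, G, B, D. Stacked in thirds they read G–B–D–F#–A, which is a major ninth chord on G.
F# is the seventh of G major ninth; seventh in the bass means third inversion.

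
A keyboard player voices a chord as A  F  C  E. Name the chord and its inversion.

F major seventh, first inversion

The pitch classes A, F, C, E arrange in thirds as F–A–C–E: an F major seventh chord.
The lowest note is A, the third of the chord, so this is first inversion (figured bass 6/5).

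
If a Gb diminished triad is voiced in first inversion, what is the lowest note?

Bbb

Gb diminished is Gb–Bbb–Dbb. First inversion places the third in the bass: Bbb.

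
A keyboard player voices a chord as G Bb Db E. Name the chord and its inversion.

E diminished seventh, first inversion

Reducing to letter names: G, Bb, Db, E. These stack in thirds as E–G–Bb–Db — an E diminished seventh chord.
The lowest note is G, the third of the chord, so this is first inversion (figured bass 6/5).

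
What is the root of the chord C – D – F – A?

C, D, F, A are the tones of a D minor seventh chord (D–F–A–C), making D the root.

D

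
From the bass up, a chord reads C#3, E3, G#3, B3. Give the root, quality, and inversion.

The pitch classes C#, E, G#, B arrange in thirds as C#–E–G#–B: a C# minor seventh chord.
C# is the root of C# minor seventh; root in the bass means root position (figured bass 7).

C# minor seventh, root position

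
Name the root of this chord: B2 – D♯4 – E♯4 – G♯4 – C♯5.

C#

B, D#, E#, G#, C# are the tones of a C# dominant ninth chord (C#–E#–G#–B–D#), making C# the root.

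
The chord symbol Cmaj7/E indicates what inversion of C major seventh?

Cmaj7/E means C major seventh with E in the bass. E is the third of C major seventh (C–E–G–B), so this is first inversion.

first inversion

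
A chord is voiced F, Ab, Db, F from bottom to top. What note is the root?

Db

The distinct letter names are F, Ab, Db. Arranged as a stack of thirds they read Db–F–Ab, so Db is the root (a Db major triad).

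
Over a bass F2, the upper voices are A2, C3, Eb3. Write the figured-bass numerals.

7

The notes F, A, C, Eb stack in thirds as F–A–C–Eb — an F dominant seventh chord. The bass F is the root, so this is root position: figured 7.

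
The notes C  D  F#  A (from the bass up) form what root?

D

Reordering C, D, F#, A into stacked thirds gives D–F#–A–C; the bottom of that stack, D, is the root.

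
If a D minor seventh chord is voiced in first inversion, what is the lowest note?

In first inversion the third is lowest. For D minor seventh (D–F–A–C) that is F.

F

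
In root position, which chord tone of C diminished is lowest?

C diminished is C–Eb–Gb. Root position places the root in the bass: C.

C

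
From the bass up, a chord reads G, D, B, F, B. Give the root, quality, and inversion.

The distinct note names are G, D, B, F. Stacked in thirds they read G–B–D–F, which is a dominant seventh chord on G.
The lowest note is G, the root of the chord, so this is root position (figured bass 7).

G dominant seventh, root position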